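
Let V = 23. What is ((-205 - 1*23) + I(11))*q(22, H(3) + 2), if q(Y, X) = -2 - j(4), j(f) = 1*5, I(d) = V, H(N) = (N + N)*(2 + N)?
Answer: 1435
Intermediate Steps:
H(N) = 2*N*(2 + N) (H(N) = (2*N)*(2 + N) = 2*N*(2 + N))
I(d) = 23
j(f) = 5
q(Y, X) = -7 (q(Y, X) = -2 - 1*5 = -2 - 5 = -7)
((-205 - 1*23) + I(11))*q(22, H(3) + 2) = ((-205 - 1*23) + 23)*(-7) = ((-205 - 23) + 23)*(-7) = (-228 + 23)*(-7) = -205*(-7) = 1435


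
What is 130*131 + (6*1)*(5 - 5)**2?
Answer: 17030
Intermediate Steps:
130*131 + (6*1)*(5 - 5)**2 = 17030 + 6*0**2 = 17030 + 6*0 = 17030 + 0 = 17030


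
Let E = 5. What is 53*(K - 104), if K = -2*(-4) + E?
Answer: -4823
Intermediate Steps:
K = 13 (K = -2*(-4) + 5 = 8 + 5 = 13)
53*(K - 104) = 53*(13 - 104) = 53*(-91) = -4823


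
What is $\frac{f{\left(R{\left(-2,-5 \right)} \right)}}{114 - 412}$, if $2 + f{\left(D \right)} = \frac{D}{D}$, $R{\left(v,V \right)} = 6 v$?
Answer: $\frac{1}{298} \approx 0.0033557$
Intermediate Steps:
$f{\left(D \right)} = -1$ ($f{\left(D \right)} = -2 + \frac{D}{D} = -2 + 1 = -1$)
$\frac{f{\left(R{\left(-2,-5 \right)} \right)}}{114 - 412} = - \frac{1}{114 - 412} = - \frac{1}{-298} = \left(-1\right) \left(- \frac{1}{298}\right) = \frac{1}{298}$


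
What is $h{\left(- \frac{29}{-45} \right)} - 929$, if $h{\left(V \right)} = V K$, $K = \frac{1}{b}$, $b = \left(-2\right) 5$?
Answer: $- \frac{418079}{450} \approx -929.06$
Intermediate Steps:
$b = -10$
$K = - \frac{1}{10}$ ($K = \frac{1}{-10} = - \frac{1}{10} \approx -0.1$)
$h{\left(V \right)} = - \frac{V}{10}$ ($h{\left(V \right)} = V \left(- \frac{1}{10}\right) = - \frac{V}{10}$)
$h{\left(- \frac{29}{-45} \right)} - 929 = - \frac{\left(-29\right) \frac{1}{-45}}{10} - 929 = - \frac{\left(-29\right) \left(- \frac{1}{45}\right)}{10} - 929 = \left(- \frac{1}{10}\right) \frac{29}{45} - 929 = - \frac{29}{450} - 929 = - \frac{418079}{450}$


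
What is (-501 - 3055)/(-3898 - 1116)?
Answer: 1778/2507 ≈ 0.70921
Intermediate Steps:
(-501 - 3055)/(-3898 - 1116) = -3556/(-5014) = -3556*(-1/5014) = 1778/2507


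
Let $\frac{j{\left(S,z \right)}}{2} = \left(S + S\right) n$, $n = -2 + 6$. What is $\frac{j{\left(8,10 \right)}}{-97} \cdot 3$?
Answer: $- \frac{384}{97} \approx -3.9588$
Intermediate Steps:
$n = 4$
$j{\left(S,z \right)} = 16 S$ ($j{\left(S,z \right)} = 2 \left(S + S\right) 4 = 2 \cdot 2 S 4 = 2 \cdot 8 S = 16 S$)
$\frac{j{\left(8,10 \right)}}{-97} \cdot 3 = \frac{16 \cdot 8}{-97} \cdot 3 = \left(- \frac{1}{97}\right) 128 \cdot 3 = \left(- \frac{128}{97}\right) 3 = - \frac{384}{97}$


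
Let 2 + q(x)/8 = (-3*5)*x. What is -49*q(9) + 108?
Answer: 53812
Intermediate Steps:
q(x) = -16 - 120*x (q(x) = -16 + 8*((-3*5)*x) = -16 + 8*(-15*x) = -16 - 120*x)
-49*q(9) + 108 = -49*(-16 - 120*9) + 108 = -49*(-16 - 1080) + 108 = -49*(-1096) + 108 = 53704 + 108 = 53812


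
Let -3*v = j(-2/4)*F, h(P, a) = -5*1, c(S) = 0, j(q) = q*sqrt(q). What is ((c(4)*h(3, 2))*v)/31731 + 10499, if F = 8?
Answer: 10499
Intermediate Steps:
j(q) = q**(3/2)
h(P, a) = -5
v = 2*I*sqrt(2)/3 (v = -(-2/4)**(3/2)*8/3 = -(-2*1/4)**(3/2)*8/3 = -(-1/2)**(3/2)*8/3 = -(-I*sqrt(2)/4)*8/3 = -(-2)*I*sqrt(2)/3 = 2*I*sqrt(2)/3 ≈ 0.94281*I)
((c(4)*h(3, 2))*v)/31731 + 10499 = ((0*(-5))*(2*I*sqrt(2)/3))/31731 + 10499 = (0*(2*I*sqrt(2)/3))*(1/31731) + 10499 = 0*(1/31731) + 10499 = 0 + 10499 = 10499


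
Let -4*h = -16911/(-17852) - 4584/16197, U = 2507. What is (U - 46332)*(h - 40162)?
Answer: 678577178042614025/385531792 ≈ 1.7601e+9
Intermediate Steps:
h = -64024633/385531792 (h = -(-16911/(-17852) - 4584/16197)/4 = -(-16911*(-1/17852) - 4584*1/16197)/4 = -(16911/17852 - 1528/5399)/4 = -¼*64024633/96382948 = -64024633/385531792 ≈ -0.16607)
(U - 46332)*(h - 40162) = (2507 - 46332)*(-64024633/385531792 - 40162) = -43825*(-15483791854937/385531792) = 678577178042614025/385531792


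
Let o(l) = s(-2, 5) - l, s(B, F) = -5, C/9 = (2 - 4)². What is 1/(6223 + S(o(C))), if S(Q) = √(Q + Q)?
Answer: 6223/38725811 - I*√82/38725811 ≈ 0.00016069 - 2.3383e-7*I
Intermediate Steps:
C = 36 (C = 9*(2 - 4)² = 9*(-2)² = 9*4 = 36)
o(l) = -5 - l
S(Q) = √2*√Q (S(Q) = √(2*Q) = √2*√Q)
1/(6223 + S(o(C))) = 1/(6223 + √2*√(-5 - 1*36)) = 1/(6223 + √2*√(-5 - 36)) = 1/(6223 + √2*√(-41)) = 1/(6223 + √2*(I*√41)) = 1/(6223 + I*√82)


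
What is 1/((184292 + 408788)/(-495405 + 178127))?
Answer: -158639/296540 ≈ -0.53497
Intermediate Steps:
1/((184292 + 408788)/(-495405 + 178127)) = 1/(593080/(-317278)) = 1/(593080*(-1/317278)) = 1/(-296540/158639) = -158639/296540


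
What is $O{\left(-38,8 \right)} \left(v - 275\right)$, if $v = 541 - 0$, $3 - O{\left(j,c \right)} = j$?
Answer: $10906$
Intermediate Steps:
$O{\left(j,c \right)} = 3 - j$
$v = 541$ ($v = 541 + 0 = 541$)
$O{\left(-38,8 \right)} \left(v - 275\right) = \left(3 - -38\right) \left(541 - 275\right) = \left(3 + 38\right) 266 = 41 \cdot 266 = 10906$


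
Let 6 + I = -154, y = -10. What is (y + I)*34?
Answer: -5780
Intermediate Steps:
I = -160 (I = -6 - 154 = -160)
(y + I)*34 = (-10 - 160)*34 = -170*34 = -5780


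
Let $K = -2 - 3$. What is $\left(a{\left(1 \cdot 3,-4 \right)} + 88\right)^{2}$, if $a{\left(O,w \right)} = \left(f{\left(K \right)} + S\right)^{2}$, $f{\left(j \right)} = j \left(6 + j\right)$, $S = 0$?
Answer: $12769$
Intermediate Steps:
$K = -5$ ($K = -2 - 3 = -5$)
$a{\left(O,w \right)} = 25$ ($a{\left(O,w \right)} = \left(- 5 \left(6 - 5\right) + 0\right)^{2} = \left(\left(-5\right) 1 + 0\right)^{2} = \left(-5 + 0\right)^{2} = \left(-5\right)^{2} = 25$)
$\left(a{\left(1 \cdot 3,-4 \right)} + 88\right)^{2} = \left(25 + 88\right)^{2} = 113^{2} = 12769$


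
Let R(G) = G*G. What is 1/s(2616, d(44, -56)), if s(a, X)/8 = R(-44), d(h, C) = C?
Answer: 1/15488 ≈ 6.4566e-5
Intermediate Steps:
R(G) = G**2
s(a, X) = 15488 (s(a, X) = 8*(-44)**2 = 8*1936 = 15488)
1/s(2616, d(44, -56)) = 1/15488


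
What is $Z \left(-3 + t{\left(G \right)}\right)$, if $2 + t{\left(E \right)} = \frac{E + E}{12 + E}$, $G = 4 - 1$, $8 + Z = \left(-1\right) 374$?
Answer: $\frac{8786}{5} \approx 1757.2$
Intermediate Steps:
$Z = -382$ ($Z = -8 - 374 = -382$)
$G = 3$ ($G = 4 - 1 = 3$)
$t{\left(E \right)} = -2 + \frac{2 E}{12 + E}$ ($t{\left(E \right)} = -2 + \frac{E + E}{12 + E} = -2 + \frac{2 E}{12 + E}$)
$Z \left(-3 + t{\left(G \right)}\right) = - 382 \left(-3 - \frac{24}{12 + 3}\right) = - 382 \left(-3 - \frac{24}{15}\right) = - 382 \left(-3 - \frac{8}{5}\right) = \left(-382\right) \left(- \frac{23}{5}\right) = \frac{8786}{5}$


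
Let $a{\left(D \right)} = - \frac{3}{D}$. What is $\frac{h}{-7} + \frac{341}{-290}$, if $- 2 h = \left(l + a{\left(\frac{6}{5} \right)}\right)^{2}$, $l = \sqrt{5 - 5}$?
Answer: $- \frac{5923}{8120} \approx -0.72943$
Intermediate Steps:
$l = 0$ ($l = \sqrt{0} = 0$)
$h = - \frac{25}{8}$ ($h = - \frac{\left(0 - \frac{3}{6 \cdot \frac{1}{5}}\right)^{2}}{2} = - \frac{\left(0 - \frac{3}{\frac{6}{5}}\right)^{2}}{2} = - \frac{\left(0 - \frac{5}{2}\right)^{2}}{2} = - \frac{\left(- \frac{5}{2}\right)^{2}}{2} = \left(- \frac{1}{2}\right) \frac{25}{4} = - \frac{25}{8} \approx -3.125$)
$\frac{h}{-7} + \frac{341}{-290} = - \frac{25}{8 \left(-7\right)} + \frac{341}{-290} = \left(- \frac{25}{8}\right) \left(- \frac{1}{7}\right) + 341 \left(- \frac{1}{290}\right) = \frac{25}{56} - \frac{341}{290} = - \frac{5923}{8120}$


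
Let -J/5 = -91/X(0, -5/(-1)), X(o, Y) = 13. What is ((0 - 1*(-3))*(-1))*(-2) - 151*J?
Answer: -5279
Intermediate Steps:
J = 35 (J = -(-455)/13 = -5*(-7) = 35)
((0 - 1*(-3))*(-1))*(-2) - 151*J = ((0 - 1*(-3))*(-1))*(-2) - 151*35 = ((0 + 3)*(-1))*(-2) - 5285 = (3*(-1))*(-2) - 5285 = -3*(-2) - 5285 = 6 - 5285 = -5279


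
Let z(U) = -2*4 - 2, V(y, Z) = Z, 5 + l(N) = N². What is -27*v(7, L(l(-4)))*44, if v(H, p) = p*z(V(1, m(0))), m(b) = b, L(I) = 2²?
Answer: 47520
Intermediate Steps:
l(N) = -5 + N²
L(I) = 4
z(U) = -10 (z(U) = -8 - 2 = -10)
v(H, p) = -10*p (v(H, p) = p*(-10) = -10*p)
-27*v(7, L(l(-4)))*44 = -(-270)*4*44 = -27*(-40)*44 = 1080*44 = 47520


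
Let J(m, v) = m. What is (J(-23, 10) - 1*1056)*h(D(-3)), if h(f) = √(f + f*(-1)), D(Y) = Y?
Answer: 0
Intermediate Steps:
h(f) = 0 (h(f) = √(f - f) = √0 = 0)
(J(-23, 10) - 1*1056)*h(D(-3)) = (-23 - 1*1056)*0 = (-23 - 1056)*0 = -1079*0 = 0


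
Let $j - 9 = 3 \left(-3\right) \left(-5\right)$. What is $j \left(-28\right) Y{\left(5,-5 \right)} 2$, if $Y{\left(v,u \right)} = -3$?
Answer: $9072$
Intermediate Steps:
$j = 54$ ($j = 9 + 3 \left(-3\right) \left(-5\right) = 9 - -45 = 9 + 45 = 54$)
$j \left(-28\right) Y{\left(5,-5 \right)} 2 = 54 \left(-28\right) \left(\left(-3\right) 2\right) = \left(-1512\right) \left(-6\right) = 9072$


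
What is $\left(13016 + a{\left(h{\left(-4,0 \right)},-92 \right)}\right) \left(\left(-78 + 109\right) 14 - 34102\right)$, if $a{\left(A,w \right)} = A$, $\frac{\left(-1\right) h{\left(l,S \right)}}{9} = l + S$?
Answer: $-439434736$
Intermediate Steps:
$h{\left(l,S \right)} = - 9 S - 9 l$ ($h{\left(l,S \right)} = - 9 \left(l + S\right) = - 9 \left(S + l\right) = - 9 S - 9 l$)
$\left(13016 + a{\left(h{\left(-4,0 \right)},-92 \right)}\right) \left(\left(-78 + 109\right) 14 - 34102\right) = \left(13016 - -36\right) \left(\left(-78 + 109\right) 14 - 34102\right) = \left(13016 + \left(0 + 36\right)\right) \left(31 \cdot 14 - 34102\right) = \left(13016 + 36\right) \left(434 - 34102\right) = 13052 \left(-33668\right) = -439434736$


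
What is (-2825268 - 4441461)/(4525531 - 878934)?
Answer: -7266729/3646597 ≈ -1.9927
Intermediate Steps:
(-2825268 - 4441461)/(4525531 - 878934) = -7266729/3646597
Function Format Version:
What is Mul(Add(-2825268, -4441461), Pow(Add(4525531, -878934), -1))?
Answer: Rational(-7266729, 3646597) ≈ -1.9927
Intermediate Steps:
Mul(Add(-2825268, -4441461), Pow(Add(4525531, -878934), -1)) = Mul(-7266729, Pow(3646597, -1)) = Mul(-7266729, Rational(1, 3646597)) = Rational(-7266729, 3646597)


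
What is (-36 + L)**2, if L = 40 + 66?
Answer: 4900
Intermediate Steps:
L = 106
(-36 + L)**2 = (-36 + 106)**2 = 70**2 = 4900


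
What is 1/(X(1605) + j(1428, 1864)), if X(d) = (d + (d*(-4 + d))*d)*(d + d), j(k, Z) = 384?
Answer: 1/13238738592684 ≈ 7.5536e-14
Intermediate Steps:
X(d) = 2*d*(d + d**2*(-4 + d)) (X(d) = (d + d**2*(-4 + d))*(2*d) = 2*d*(d + d**2*(-4 + d)))
1/(X(1605) + j(1428, 1864)) = 1/(2*1605**2*(1 + 1605**2 - 4*1605) + 384) = 1/(2*2576025*(1 + 2576025 - 6420) + 384) = 1/(2*2576025*2569606 + 384) = 1/(13238738592300 + 384) = 1/13238738592684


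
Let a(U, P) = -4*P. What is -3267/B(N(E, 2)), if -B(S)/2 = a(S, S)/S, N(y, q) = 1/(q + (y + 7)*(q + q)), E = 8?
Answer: -3267/8 ≈ -408.38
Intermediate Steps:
N(y, q) = 1/(q + 2*q*(7 + y)) (N(y, q) = 1/(q + (7 + y)*(2*q)) = 1/(q + 2*q*(7 + y)))
B(S) = 8 (B(S) = -2*(-4*S)/S = -2*(-4) = 8)
-3267/B(N(E, 2)) = -3267/8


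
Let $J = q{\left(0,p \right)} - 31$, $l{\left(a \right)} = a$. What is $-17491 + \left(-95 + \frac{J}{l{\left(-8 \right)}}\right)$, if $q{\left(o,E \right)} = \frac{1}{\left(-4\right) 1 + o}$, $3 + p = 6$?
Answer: $- \frac{562627}{32} \approx -17582.0$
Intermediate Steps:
$p = 3$ ($p = -3 + 6 = 3$)
$q{\left(o,E \right)} = \frac{1}{-4 + o}$
$J = - \frac{125}{4}$ ($J = \frac{1}{-4 + 0} - 31 = \frac{1}{-4} - 31 = - \frac{1}{4} - 31 = - \frac{125}{4} \approx -31.25$)
$-17491 + \left(-95 + \frac{J}{l{\left(-8 \right)}}\right) = -17491 - \left(95 - \frac{1}{-8} \left(- \frac{125}{4}\right)\right) = -17491 - \frac{2915}{32} = - \frac{562627}{32}$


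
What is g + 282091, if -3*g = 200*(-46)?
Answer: 855473/3 ≈ 2.8516e+5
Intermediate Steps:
g = 9200/3 (g = -200*(-46)/3 = -⅓*(-9200) = 9200/3 ≈ 3066.7)
g + 282091 = 9200/3 + 282091 = 855473/3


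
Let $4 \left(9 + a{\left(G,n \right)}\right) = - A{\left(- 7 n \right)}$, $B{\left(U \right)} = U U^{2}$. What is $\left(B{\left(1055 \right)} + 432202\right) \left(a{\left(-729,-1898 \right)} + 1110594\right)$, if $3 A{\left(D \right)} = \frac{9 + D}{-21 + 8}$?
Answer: $\frac{67843098196387745}{52} \approx 1.3047 \cdot 10^{15}$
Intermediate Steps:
$B{\left(U \right)} = U^{3}$
$A{\left(D \right)} = - \frac{3}{13} - \frac{D}{39}$ ($A{\left(D \right)} = \frac{\left(9 + D\right) \frac{1}{-21 + 8}}{3} = \frac{\left(9 + D\right) \frac{1}{-13}}{3} = \frac{\left(9 + D\right) \left(- \frac{1}{13}\right)}{3} = \frac{- \frac{9}{13} - \frac{D}{13}}{3} = - \frac{3}{13} - \frac{D}{39}$)
$a{\left(G,n \right)} = - \frac{465}{52} - \frac{7 n}{156}$ ($a{\left(G,n \right)} = -9 + \frac{\left(-1\right) \left(- \frac{3}{13} - \frac{\left(-7\right) n}{39}\right)}{4} = -9 + \frac{\left(-1\right) \left(- \frac{3}{13} + \frac{7 n}{39}\right)}{4} = -9 + \frac{\frac{3}{13} - \frac{7 n}{39}}{4} = -9 - \left(- \frac{3}{52} + \frac{7 n}{156}\right) = - \frac{465}{52} - \frac{7 n}{156}$)
$\left(B{\left(1055 \right)} + 432202\right) \left(a{\left(-729,-1898 \right)} + 1110594\right) = \left(1055^{3} + 432202\right) \left(\left(- \frac{465}{52} - - \frac{511}{6}\right) + 1110594\right) = \left(1174241375 + 432202\right) \left(\left(- \frac{465}{52} + \frac{511}{6}\right) + 1110594\right) = 1174673577 \left(\frac{11891}{156} + 1110594\right) = 1174673577 \cdot \frac{173264555}{156} = \frac{67843098196387745}{52}$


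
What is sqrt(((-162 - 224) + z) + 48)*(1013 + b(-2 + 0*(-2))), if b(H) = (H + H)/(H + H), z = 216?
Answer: 1014*I*sqrt(122) ≈ 11200.0*I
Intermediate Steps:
b(H) = 1 (b(H) = (2*H)/((2*H)) = (2*H)*(1/(2*H)) = 1)
sqrt(((-162 - 224) + z) + 48)*(1013 + b(-2 + 0*(-2))) = sqrt(((-162 - 224) + 216) + 48)*(1013 + 1) = sqrt((-386 + 216) + 48)*1014 = sqrt(-170 + 48)*1014 = sqrt(-122)*1014 = (I*sqrt(122))*1014 = 1014*I*sqrt(122)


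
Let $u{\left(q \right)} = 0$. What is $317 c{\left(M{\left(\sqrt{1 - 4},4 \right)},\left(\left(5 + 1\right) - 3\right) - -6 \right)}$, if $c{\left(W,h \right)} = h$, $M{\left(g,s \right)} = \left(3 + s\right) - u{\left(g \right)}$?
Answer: $2853$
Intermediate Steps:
$M{\left(g,s \right)} = 3 + s$ ($M{\left(g,s \right)} = \left(3 + s\right) - 0 = \left(3 + s\right) + 0 = 3 + s$)
$317 c{\left(M{\left(\sqrt{1 - 4},4 \right)},\left(\left(5 + 1\right) - 3\right) - -6 \right)} = 317 \left(\left(\left(5 + 1\right) - 3\right) - -6\right) = 317 \left(\left(6 - 3\right) + 6\right) = 317 \left(3 + 6\right) = 317 \cdot 9 = 2853$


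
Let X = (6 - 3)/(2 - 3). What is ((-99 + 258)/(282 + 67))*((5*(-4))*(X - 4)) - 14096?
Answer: -4897244/349 ≈ -14032.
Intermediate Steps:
X = -3 (X = 3/(-1) = 3*(-1) = -3)
((-99 + 258)/(282 + 67))*((5*(-4))*(X - 4)) - 14096 = ((-99 + 258)/(282 + 67))*((5*(-4))*(-3 - 4)) - 14096 = (159/349)*(-20*(-7)) - 14096 = (159*(1/349))*140 - 14096 = (159/349)*140 - 14096 = 22260/349 - 14096 = -4897244/349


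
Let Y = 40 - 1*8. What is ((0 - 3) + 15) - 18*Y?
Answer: -564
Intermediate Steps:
Y = 32 (Y = 40 - 8 = 32)
((0 - 3) + 15) - 18*Y = ((0 - 3) + 15) - 18*32 = (-3 + 15) - 576 = 12 - 576 = -564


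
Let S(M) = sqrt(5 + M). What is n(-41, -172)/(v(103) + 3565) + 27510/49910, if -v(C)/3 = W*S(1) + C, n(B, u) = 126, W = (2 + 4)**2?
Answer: 276963279/469312286 + 1701*sqrt(6)/1316444 ≈ 0.59331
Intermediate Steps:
W = 36 (W = 6**2 = 36)
v(C) = -108*sqrt(6) - 3*C (v(C) = -3*(36*sqrt(5 + 1) + C) = -3*(36*sqrt(6) + C) = -3*(C + 36*sqrt(6)) = -108*sqrt(6) - 3*C)
n(-41, -172)/(v(103) + 3565) + 27510/49910 = 126/((-108*sqrt(6) - 3*103) + 3565) + 27510/49910 = 126/((-108*sqrt(6) - 309) + 3565) + 27510*(1/49910) = 126/((-309 - 108*sqrt(6)) + 3565) + 393/713 = 126/(3256 - 108*sqrt(6)) + 393/713 = 393/713 + 126/(3256 - 108*sqrt(6))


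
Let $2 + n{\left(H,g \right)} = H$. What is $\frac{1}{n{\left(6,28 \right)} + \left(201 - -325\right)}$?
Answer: $\frac{1}{530} \approx 0.0018868$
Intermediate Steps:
$n{\left(H,g \right)} = -2 + H$
$\frac{1}{n{\left(6,28 \right)} + \left(201 - -325\right)} = \frac{1}{\left(-2 + 6\right) + \left(201 - -325\right)} = \frac{1}{4 + \left(201 + 325\right)} = \frac{1}{4 + 526} = \frac{1}{530}$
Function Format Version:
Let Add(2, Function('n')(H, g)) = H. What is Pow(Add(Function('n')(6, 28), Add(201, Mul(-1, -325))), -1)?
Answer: Rational(1, 530) ≈ 0.0018868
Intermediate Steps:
Function('n')(H, g) = Add(-2, H)
Pow(Add(Function('n')(6, 28), Add(201, Mul(-1, -325))), -1) = Pow(Add(Add(-2, 6), Add(201, Mul(-1, -325))), -1) = Pow(Add(4, Add(201, 325)), -1) = Pow(Add(4, 526), -1) = Pow(530, -1) = Rational(1, 530)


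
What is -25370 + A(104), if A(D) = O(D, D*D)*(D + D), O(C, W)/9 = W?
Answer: 20222182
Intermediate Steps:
O(C, W) = 9*W
A(D) = 18*D³ (A(D) = (9*(D*D))*(D + D) = (9*D²)*(2*D) = 18*D³)
-25370 + A(104) = -25370 + 18*104³ = -25370 + 18*1124864 = -25370 + 20247552 = 20222182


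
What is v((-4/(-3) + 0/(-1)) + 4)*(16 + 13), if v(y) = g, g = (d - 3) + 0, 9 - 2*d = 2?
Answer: 29/2 ≈ 14.500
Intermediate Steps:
d = 7/2 (d = 9/2 - ½*2 = 9/2 - 1 = 7/2 ≈ 3.5000)
g = ½ (g = (7/2 - 3) + 0 = ½ + 0 = ½ ≈ 0.50000)
v(y) = ½
v((-4/(-3) + 0/(-1)) + 4)*(16 + 13) = (16 + 13)/2 = (½)*29 = 29/2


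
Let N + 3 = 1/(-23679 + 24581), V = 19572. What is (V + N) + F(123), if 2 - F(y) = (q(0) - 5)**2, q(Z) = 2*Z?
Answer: 17630493/902 ≈ 19546.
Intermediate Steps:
F(y) = -23 (F(y) = 2 - (2*0 - 5)**2 = 2 - (0 - 5)**2 = 2 - 1*(-5)**2 = 2 - 1*25 = 2 - 25 = -23)
N = -2705/902 (N = -3 + 1/(-23679 + 24581) = -3 + 1/902 = -2705/902 ≈ -2.9989)
(V + N) + F(123) = (19572 - 2705/902) - 23 = 17651239/902 - 23 = 17630493/902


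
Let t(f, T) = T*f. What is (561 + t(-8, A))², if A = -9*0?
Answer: 314721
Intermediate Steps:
A = 0
(561 + t(-8, A))² = (561 + 0*(-8))² = (561 + 0)² = 561² = 314721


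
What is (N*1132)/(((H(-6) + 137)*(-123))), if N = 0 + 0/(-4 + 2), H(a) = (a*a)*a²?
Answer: 0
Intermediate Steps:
H(a) = a⁴ (H(a) = a²*a² = a⁴)
N = 0 (N = 0 + 0/(-2) = 0 - ½*0 = 0 + 0 = 0)
(N*1132)/(((H(-6) + 137)*(-123))) = (0*1132)/((((-6)⁴ + 137)*(-123))) = 0/(((1296 + 137)*(-123))) = 0/((1433*(-123))) = 0/(-176259) = 0*(-1/176259) = 0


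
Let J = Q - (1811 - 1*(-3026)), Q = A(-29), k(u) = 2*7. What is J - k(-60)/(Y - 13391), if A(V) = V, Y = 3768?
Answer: -46825504/9623 ≈ -4866.0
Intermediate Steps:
k(u) = 14
Q = -29
J = -4866 (J = -29 - (1811 - 1*(-3026)) = -29 - (1811 + 3026) = -29 - 1*4837 = -29 - 4837 = -4866)
J - k(-60)/(Y - 13391) = -4866 - 14/(3768 - 13391) = -4866 - 14/(-9623) = -4866 - 14*(-1)/9623 = -4866 - 1*(-14/9623) = -4866 + 14/9623 = -46825504/9623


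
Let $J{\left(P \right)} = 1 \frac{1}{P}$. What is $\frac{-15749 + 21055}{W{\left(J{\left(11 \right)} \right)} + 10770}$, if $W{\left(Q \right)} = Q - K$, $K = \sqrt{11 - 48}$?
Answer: $\frac{3457339193}{7017691159} + \frac{321013 i \sqrt{37}}{7017691159} \approx 0.49266 + 0.00027825 i$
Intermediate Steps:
$K = i \sqrt{37}$ ($K = \sqrt{-37} = i \sqrt{37} \approx 6.0828 i$)
$J{\left(P \right)} = \frac{1}{P}$
$W{\left(Q \right)} = Q - i \sqrt{37}$
$\frac{-15749 + 21055}{W{\left(J{\left(11 \right)} \right)} + 10770} = \frac{-15749 + 21055}{\left(\frac{1}{11} - i \sqrt{37}\right) + 10770} = \frac{5306}{\left(\frac{1}{11} - i \sqrt{37}\right) + 10770} = \frac{5306}{\frac{118471}{11} - i \sqrt{37}}$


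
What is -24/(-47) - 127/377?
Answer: 3079/17719 ≈ 0.17377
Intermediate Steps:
-24/(-47) - 127/377 = -24*(-1/47) - 127*1/377 = 24/47 - 127/377 = 3079/17719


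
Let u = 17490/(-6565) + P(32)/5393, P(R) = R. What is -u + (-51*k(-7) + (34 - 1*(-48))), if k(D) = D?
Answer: 3127385649/7081009 ≈ 441.66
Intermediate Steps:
u = -18822698/7081009 (u = 17490/(-6565) + 32/5393 = 17490*(-1/6565) + 32*(1/5393) = -3498/1313 + 32/5393 = -18822698/7081009 ≈ -2.6582)
-u + (-51*k(-7) + (34 - 1*(-48))) = -1*(-18822698/7081009) + (-51*(-7) + (34 - 1*(-48))) = 18822698/7081009 + (357 + (34 + 48)) = 18822698/7081009 + (357 + 82) = 18822698/7081009 + 439 = 3127385649/7081009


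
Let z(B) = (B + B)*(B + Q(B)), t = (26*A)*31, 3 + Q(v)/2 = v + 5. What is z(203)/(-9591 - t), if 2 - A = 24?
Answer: 35554/1163 ≈ 30.571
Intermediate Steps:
Q(v) = 4 + 2*v (Q(v) = -6 + 2*(v + 5) = -6 + 2*(5 + v) = -6 + (10 + 2*v) = 4 + 2*v)
A = -22 (A = 2 - 1*24 = 2 - 24 = -22)
t = -17732 (t = (26*(-22))*31 = -572*31 = -17732)
z(B) = 2*B*(4 + 3*B) (z(B) = (B + B)*(B + (4 + 2*B)) = (2*B)*(4 + 3*B) = 2*B*(4 + 3*B))
z(203)/(-9591 - t) = (2*203*(4 + 3*203))/(-9591 - 1*(-17732)) = (2*203*(4 + 609))/(-9591 + 17732) = (2*203*613)/8141 = 248878*(1/8141) = 35554/1163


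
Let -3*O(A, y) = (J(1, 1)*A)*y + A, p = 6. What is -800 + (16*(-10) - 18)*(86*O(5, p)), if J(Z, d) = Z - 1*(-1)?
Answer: 992620/3 ≈ 3.3087e+5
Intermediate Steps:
J(Z, d) = 1 + Z (J(Z, d) = Z + 1 = 1 + Z)
O(A, y) = -A/3 - 2*A*y/3 (O(A, y) = -(((1 + 1)*A)*y + A)/3 = -((2*A)*y + A)/3 = -(2*A*y + A)/3 = -(A + 2*A*y)/3 = -A/3 - 2*A*y/3)
-800 + (16*(-10) - 18)*(86*O(5, p)) = -800 + (16*(-10) - 18)*(86*(-⅓*5*(1 + 2*6))) = -800 + (-160 - 18)*(86*(-⅓*5*(1 + 12))) = -800 - 15308*(-⅓*5*13) = -800 - 15308*(-65)/3 = -800 - 178*(-5590/3) = -800 + 995020/3 = 992620/3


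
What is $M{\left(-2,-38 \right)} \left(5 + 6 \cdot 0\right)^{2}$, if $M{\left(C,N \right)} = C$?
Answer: $-50$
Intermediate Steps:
$M{\left(-2,-38 \right)} \left(5 + 6 \cdot 0\right)^{2} = - 2 \left(5 + 6 \cdot 0\right)^{2} = - 2 \left(5 + 0\right)^{2} = - 2 \cdot 5^{2} = \left(-2\right) 25 = -50$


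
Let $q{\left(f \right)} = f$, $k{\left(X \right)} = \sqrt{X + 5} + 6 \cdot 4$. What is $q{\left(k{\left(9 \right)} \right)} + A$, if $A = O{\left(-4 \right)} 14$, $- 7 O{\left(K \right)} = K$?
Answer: $32 + \sqrt{14} \approx 35.742$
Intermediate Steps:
$O{\left(K \right)} = - \frac{K}{7}$
$k{\left(X \right)} = 24 + \sqrt{5 + X}$ ($k{\left(X \right)} = \sqrt{5 + X} + 24 = 24 + \sqrt{5 + X}$)
$A = 8$ ($A = \left(- \frac{1}{7}\right) \left(-4\right) 14 = \frac{4}{7} \cdot 14 = 8$)
$q{\left(k{\left(9 \right)} \right)} + A = \left(24 + \sqrt{5 + 9}\right) + 8 = \left(24 + \sqrt{14}\right) + 8 = 32 + \sqrt{14}$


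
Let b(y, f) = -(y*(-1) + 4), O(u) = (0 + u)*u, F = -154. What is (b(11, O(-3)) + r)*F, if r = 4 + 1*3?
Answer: -2156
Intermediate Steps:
r = 7 (r = 4 + 3 = 7)
O(u) = u**2 (O(u) = u*u = u**2)
b(y, f) = -4 + y (b(y, f) = -(-y + 4) = -(4 - y) = -4 + y)
(b(11, O(-3)) + r)*F = ((-4 + 11) + 7)*(-154) = (7 + 7)*(-154) = 14*(-154) = -2156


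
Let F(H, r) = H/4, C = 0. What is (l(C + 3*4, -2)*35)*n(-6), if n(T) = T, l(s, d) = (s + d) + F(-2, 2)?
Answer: -1995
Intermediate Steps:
F(H, r) = H/4 (F(H, r) = H*(¼) = H/4)
l(s, d) = -½ + d + s (l(s, d) = (s + d) + (¼)*(-2) = (d + s) - ½ = -½ + d + s)
(l(C + 3*4, -2)*35)*n(-6) = ((-½ - 2 + (0 + 3*4))*35)*(-6) = ((-½ - 2 + (0 + 12))*35)*(-6) = ((-½ - 2 + 12)*35)*(-6) = ((19/2)*35)*(-6) = (665/2)*(-6) = -1995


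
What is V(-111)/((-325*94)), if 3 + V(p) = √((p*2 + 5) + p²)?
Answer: 3/30550 - √3026/15275 ≈ -0.0035031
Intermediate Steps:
V(p) = -3 + √(5 + p² + 2*p) (V(p) = -3 + √((p*2 + 5) + p²) = -3 + √((2*p + 5) + p²) = -3 + √((5 + 2*p) + p²) = -3 + √(5 + p² + 2*p))
V(-111)/((-325*94)) = (-3 + √(5 + (-111)² + 2*(-111)))/((-325*94)) = (-3 + √(5 + 12321 - 222))/(-30550) = (-3 + √12104)*(-1/30550) = (-3 + 2*√3026)*(-1/30550) = 3/30550 - √3026/15275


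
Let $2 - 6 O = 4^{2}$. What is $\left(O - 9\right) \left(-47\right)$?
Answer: $\frac{1598}{3} \approx 532.67$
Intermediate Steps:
$O = - \frac{7}{3}$ ($O = \frac{1}{3} - \frac{4^{2}}{6} = \frac{1}{3} - \frac{8}{3} = - \frac{7}{3} \approx -2.3333$)
$\left(O - 9\right) \left(-47\right) = \left(- \frac{7}{3} - 9\right) \left(-47\right) = \left(- \frac{34}{3}\right) \left(-47\right) = \frac{1598}{3}$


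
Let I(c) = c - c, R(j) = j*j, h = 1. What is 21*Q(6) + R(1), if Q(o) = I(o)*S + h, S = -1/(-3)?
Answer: 22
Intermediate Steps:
S = ⅓ (S = -1*(-⅓) = ⅓ ≈ 0.33333)
R(j) = j²
I(c) = 0
Q(o) = 1 (Q(o) = 0*(⅓) + 1 = 0 + 1 = 1)
21*Q(6) + R(1) = 21*1 + 1² = 21 + 1 = 22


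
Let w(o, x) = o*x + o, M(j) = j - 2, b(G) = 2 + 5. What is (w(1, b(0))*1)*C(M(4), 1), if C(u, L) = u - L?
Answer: 8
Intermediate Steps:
b(G) = 7
M(j) = -2 + j
w(o, x) = o + o*x
(w(1, b(0))*1)*C(M(4), 1) = ((1*(1 + 7))*1)*((-2 + 4) - 1*1) = ((1*8)*1)*(2 - 1) = (8*1)*1 = 8*1 = 8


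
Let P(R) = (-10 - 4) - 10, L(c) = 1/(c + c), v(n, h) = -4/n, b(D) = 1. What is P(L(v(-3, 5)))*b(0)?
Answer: -24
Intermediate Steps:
L(c) = 1/(2*c)
P(R) = -24 (P(R) = -14 - 10 = -24)
P(L(v(-3, 5)))*b(0) = -24*1 = -24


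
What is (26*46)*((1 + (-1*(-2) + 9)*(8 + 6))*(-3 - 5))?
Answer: -1483040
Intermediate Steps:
(26*46)*((1 + (-1*(-2) + 9)*(8 + 6))*(-3 - 5)) = 1196*((1 + (2 + 9)*14)*(-8)) = 1196*((1 + 11*14)*(-8)) = 1196*((1 + 154)*(-8)) = 1196*(155*(-8)) = 1196*(-1240) = -1483040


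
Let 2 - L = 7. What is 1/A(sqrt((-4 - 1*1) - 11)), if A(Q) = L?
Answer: -1/5 ≈ -0.20000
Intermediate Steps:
L = -5 (L = 2 - 1*7 = 2 - 7 = -5)
A(Q) = -5
1/A(sqrt((-4 - 1*1) - 11)) = 1/(-5) = -1/5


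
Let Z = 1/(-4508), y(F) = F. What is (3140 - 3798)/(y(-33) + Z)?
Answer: 2966264/148765 ≈ 19.939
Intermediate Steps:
Z = -1/4508 ≈ -0.00022183
(3140 - 3798)/(y(-33) + Z) = (3140 - 3798)/(-33 - 1/4508) = -658/(-148765/4508) = -658*(-4508/148765) = 2966264/148765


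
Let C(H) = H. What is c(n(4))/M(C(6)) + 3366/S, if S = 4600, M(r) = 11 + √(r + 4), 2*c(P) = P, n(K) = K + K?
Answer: 288013/255300 - 4*√10/111 ≈ 1.0142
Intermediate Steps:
n(K) = 2*K
c(P) = P/2
M(r) = 11 + √(4 + r)
c(n(4))/M(C(6)) + 3366/S = ((2*4)/2)/(11 + √(4 + 6)) + 3366/4600 = ((½)*8)/(11 + √10) + 3366*(1/4600) = 4/(11 + √10) + 1683/2300 = 1683/2300 + 4/(11 + √10)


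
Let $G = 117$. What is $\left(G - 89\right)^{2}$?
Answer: $784$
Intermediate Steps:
$\left(G - 89\right)^{2} = \left(117 - 89\right)^{2} = 28^{2} = 784$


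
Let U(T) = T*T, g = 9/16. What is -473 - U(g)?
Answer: -121169/256 ≈ -473.32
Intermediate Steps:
g = 9/16 (g = 9*(1/16) = 9/16 ≈ 0.56250)
U(T) = T²
-473 - U(g) = -473 - (9/16)² = -473 - 1*81/256 = -473 - 81/256 = -121169/256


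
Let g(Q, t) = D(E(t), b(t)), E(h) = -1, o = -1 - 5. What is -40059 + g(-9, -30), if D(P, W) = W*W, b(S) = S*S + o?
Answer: 759177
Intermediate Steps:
o = -6
b(S) = -6 + S² (b(S) = S*S - 6 = S² - 6 = -6 + S²)
D(P, W) = W²
g(Q, t) = (-6 + t²)²
-40059 + g(-9, -30) = -40059 + (-6 + (-30)²)² = -40059 + (-6 + 900)² = -40059 + 894² = -40059 + 799236 = 759177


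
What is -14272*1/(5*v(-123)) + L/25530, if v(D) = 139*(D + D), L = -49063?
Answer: -17830971/9699698 ≈ -1.8383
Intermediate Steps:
v(D) = 278*D (v(D) = 139*(2*D) = 278*D)
-14272*1/(5*v(-123)) + L/25530 = -14272/((278*(-123))*5) - 49063/25530 = -14272/((-34194*5)) - 49063*1/25530 = -14272/(-170970) - 49063/25530 = -14272*(-1/170970) - 49063/25530 = 7136/85485 - 49063/25530 = -17830971/9699698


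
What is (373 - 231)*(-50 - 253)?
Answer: -43026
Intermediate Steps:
(373 - 231)*(-50 - 253) = 142*(-303) = -43026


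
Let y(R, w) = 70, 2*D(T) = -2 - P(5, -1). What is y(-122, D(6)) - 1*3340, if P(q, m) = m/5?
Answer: -3270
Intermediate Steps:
P(q, m) = m/5 (P(q, m) = m*(⅕) = m/5)
D(T) = -9/10 (D(T) = (-2 - (-1)/5)/2 = (-2 - 1*(-⅕))/2 = (-2 + ⅕)/2 = (½)*(-9/5) = -9/10)
y(-122, D(6)) - 1*3340 = 70 - 1*3340 = 70 - 3340 = -3270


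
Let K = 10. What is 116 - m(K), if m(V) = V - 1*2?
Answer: 108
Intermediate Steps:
m(V) = -2 + V (m(V) = V - 2 = -2 + V)
116 - m(K) = 116 - (-2 + 10) = 116 - 1*8 = 116 - 8 = 108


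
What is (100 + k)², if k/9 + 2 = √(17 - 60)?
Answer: 3241 + 1476*I*√43 ≈ 3241.0 + 9678.8*I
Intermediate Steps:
k = -18 + 9*I*√43 (k = -18 + 9*√(17 - 60) = -18 + 9*√(-43) = -18 + 9*(I*√43) = -18 + 9*I*√43 ≈ -18.0 + 59.017*I)
(100 + k)² = (100 + (-18 + 9*I*√43))² = (82 + 9*I*√43)²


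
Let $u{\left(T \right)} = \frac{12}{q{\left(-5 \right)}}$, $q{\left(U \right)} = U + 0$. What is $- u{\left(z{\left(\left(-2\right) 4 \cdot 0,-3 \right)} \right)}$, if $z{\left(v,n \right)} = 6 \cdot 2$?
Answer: $\frac{12}{5} \approx 2.4$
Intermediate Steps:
$z{\left(v,n \right)} = 12$
$q{\left(U \right)} = U$
$u{\left(T \right)} = - \frac{12}{5}$ ($u{\left(T \right)} = \frac{12}{-5} = 12 \left(- \frac{1}{5}\right) = - \frac{12}{5}$)
$- u{\left(z{\left(\left(-2\right) 4 \cdot 0,-3 \right)} \right)} = \left(-1\right) \left(- \frac{12}{5}\right) = \frac{12}{5}$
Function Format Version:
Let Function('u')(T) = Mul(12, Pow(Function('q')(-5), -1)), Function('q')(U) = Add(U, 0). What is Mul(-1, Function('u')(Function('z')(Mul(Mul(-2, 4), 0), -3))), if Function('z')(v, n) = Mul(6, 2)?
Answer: Rational(12, 5) ≈ 2.4000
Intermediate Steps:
Function('z')(v, n) = 12
Function('q')(U) = U
Function('u')(T) = Rational(-12, 5) (Function('u')(T) = Mul(12, Pow(-5, -1)) = Mul(12, Rational(-1, 5)) = Rational(-12, 5))
Mul(-1, Function('u')(Function('z')(Mul(Mul(-2, 4), 0), -3))) = Mul(-1, Rational(-12, 5)) = Rational(12, 5)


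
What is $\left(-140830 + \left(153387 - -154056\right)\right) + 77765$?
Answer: $244378$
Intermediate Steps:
$\left(-140830 + \left(153387 - -154056\right)\right) + 77765 = \left(-140830 + \left(153387 + 154056\right)\right) + 77765 = \left(-140830 + 307443\right) + 77765 = 166613 + 77765 = 244378$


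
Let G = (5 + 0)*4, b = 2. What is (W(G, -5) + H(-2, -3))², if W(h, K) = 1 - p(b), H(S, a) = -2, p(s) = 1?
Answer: 4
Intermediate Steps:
G = 20 (G = 5*4 = 20)
W(h, K) = 0 (W(h, K) = 1 - 1*1 = 1 - 1 = 0)
(W(G, -5) + H(-2, -3))² = (0 - 2)² = (-2)² = 4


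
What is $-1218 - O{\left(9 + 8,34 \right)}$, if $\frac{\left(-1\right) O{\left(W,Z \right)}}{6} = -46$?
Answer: $-1494$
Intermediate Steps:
$O{\left(W,Z \right)} = 276$ ($O{\left(W,Z \right)} = \left(-6\right) \left(-46\right) = 276$)
$-1218 - O{\left(9 + 8,34 \right)} = -1218 - 276 = -1494$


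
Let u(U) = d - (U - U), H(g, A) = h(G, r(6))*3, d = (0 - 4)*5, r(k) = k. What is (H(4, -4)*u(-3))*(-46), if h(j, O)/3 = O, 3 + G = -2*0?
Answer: 49680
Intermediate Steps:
G = -3 (G = -3 - 2*0 = -3 + 0 = -3)
h(j, O) = 3*O
d = -20 (d = -4*5 = -20)
H(g, A) = 54 (H(g, A) = (3*6)*3 = 18*3 = 54)
u(U) = -20 (u(U) = -20 - (U - U) = -20 - 1*0 = -20 + 0 = -20)
(H(4, -4)*u(-3))*(-46) = (54*(-20))*(-46) = -1080*(-46) = 49680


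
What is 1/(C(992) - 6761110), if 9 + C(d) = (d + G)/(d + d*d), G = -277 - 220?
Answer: -328352/2220026945723 ≈ -1.4790e-7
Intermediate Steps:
G = -497
C(d) = -9 + (-497 + d)/(d + d²) (C(d) = -9 + (d - 497)/(d + d*d) = -9 + (-497 + d)/(d + d²))
1/(C(992) - 6761110) = 1/((-497 - 9*992² - 8*992)/(992*(1 + 992)) - 6761110) = 1/((1/992)*(-497 - 9*984064 - 7936)/993 - 6761110) = 1/((1/992)*(1/993)*(-497 - 8856576 - 7936) - 6761110) = 1/((1/992)*(1/993)*(-8865009) - 6761110) = 1/(-2955003/328352 - 6761110) = 1/(-2220026945723/328352) = -328352/2220026945723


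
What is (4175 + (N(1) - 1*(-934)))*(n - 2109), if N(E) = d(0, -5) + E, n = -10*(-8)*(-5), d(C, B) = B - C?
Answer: -12808445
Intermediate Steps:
n = -400 (n = 80*(-5) = -400)
N(E) = -5 + E (N(E) = (-5 - 1*0) + E = (-5 + 0) + E = -5 + E)
(4175 + (N(1) - 1*(-934)))*(n - 2109) = (4175 + ((-5 + 1) - 1*(-934)))*(-400 - 2109) = (4175 + (-4 + 934))*(-2509) = (4175 + 930)*(-2509) = 5105*(-2509) = -12808445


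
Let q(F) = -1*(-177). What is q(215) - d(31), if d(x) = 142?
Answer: 35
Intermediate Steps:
q(F) = 177
q(215) - d(31) = 177 - 1*142 = 177 - 142 = 35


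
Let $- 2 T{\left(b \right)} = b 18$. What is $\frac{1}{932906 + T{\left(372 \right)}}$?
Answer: $\frac{1}{929558} \approx 1.0758 \cdot 10^{-6}$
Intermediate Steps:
$T{\left(b \right)} = - 9 b$ ($T{\left(b \right)} = - \frac{b 18}{2} = - \frac{18 b}{2} = - 9 b$)
$\frac{1}{932906 + T{\left(372 \right)}} = \frac{1}{932906 - 3348} = \frac{1}{929558}$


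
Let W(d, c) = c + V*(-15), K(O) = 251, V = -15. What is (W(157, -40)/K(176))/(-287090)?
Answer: -37/14411918 ≈ -2.5673e-6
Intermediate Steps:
W(d, c) = 225 + c (W(d, c) = c - 15*(-15) = c + 225 = 225 + c)
(W(157, -40)/K(176))/(-287090) = ((225 - 40)/251)/(-287090) = (185*(1/251))*(-1/287090) = (185/251)*(-1/287090) = -37/14411918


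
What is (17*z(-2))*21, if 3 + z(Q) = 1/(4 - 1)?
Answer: -952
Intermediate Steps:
z(Q) = -8/3 (z(Q) = -3 + 1/(4 - 1) = -3 + 1/3 = -3 + ⅓ = -8/3)
(17*z(-2))*21 = (17*(-8/3))*21 = -136/3*21 = -952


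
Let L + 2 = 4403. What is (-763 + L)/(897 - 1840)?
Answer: -3638/943 ≈ -3.8579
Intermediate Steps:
L = 4401 (L = -2 + 4403 = 4401)
(-763 + L)/(897 - 1840) = (-763 + 4401)/(897 - 1840) = 3638/(-943) = 3638*(-1/943) = -3638/943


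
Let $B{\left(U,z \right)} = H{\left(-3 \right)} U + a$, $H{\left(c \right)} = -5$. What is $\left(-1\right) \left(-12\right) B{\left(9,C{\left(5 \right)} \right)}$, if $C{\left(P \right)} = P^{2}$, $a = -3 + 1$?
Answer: $-564$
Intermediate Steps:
$a = -2$
$B{\left(U,z \right)} = -2 - 5 U$ ($B{\left(U,z \right)} = - 5 U - 2 = -2 - 5 U$)
$\left(-1\right) \left(-12\right) B{\left(9,C{\left(5 \right)} \right)} = \left(-1\right) \left(-12\right) \left(-2 - 45\right) = 12 \left(-2 - 45\right) = 12 \left(-47\right) = -564$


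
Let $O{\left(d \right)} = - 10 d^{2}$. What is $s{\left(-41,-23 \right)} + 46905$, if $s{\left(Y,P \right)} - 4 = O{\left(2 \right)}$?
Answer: $46869$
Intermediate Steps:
$s{\left(Y,P \right)} = -36$ ($s{\left(Y,P \right)} = 4 - 10 \cdot 2^{2} = 4 - 40 = -36$)
$s{\left(-41,-23 \right)} + 46905 = -36 + 46905 = 46869$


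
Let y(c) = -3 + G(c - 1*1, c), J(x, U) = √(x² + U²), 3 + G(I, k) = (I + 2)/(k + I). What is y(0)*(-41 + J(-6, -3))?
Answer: 287 - 21*√5 ≈ 240.04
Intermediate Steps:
G(I, k) = -3 + (2 + I)/(I + k) (G(I, k) = -3 + (I + 2)/(k + I) = -3 + (2 + I)/(I + k))
J(x, U) = √(U² + x²)
y(c) = -3 + (4 - 5*c)/(-1 + 2*c) (y(c) = -3 + (2 - 3*c - 2*(c - 1*1))/((c - 1*1) + c) = -3 + (2 - 3*c - 2*(c - 1))/((c - 1) + c) = -3 + (2 - 3*c - 2*(-1 + c))/((-1 + c) + c) = -3 + (2 - 3*c + (2 - 2*c))/(-1 + 2*c) = -3 + (4 - 5*c)/(-1 + 2*c))
y(0)*(-41 + J(-6, -3)) = ((7 - 11*0)/(-1 + 2*0))*(-41 + √((-3)² + (-6)²)) = ((7 + 0)/(-1 + 0))*(-41 + √(9 + 36)) = (7/(-1))*(-41 + √45) = (-1*7)*(-41 + 3*√5) = -7*(-41 + 3*√5) = 287 - 21*√5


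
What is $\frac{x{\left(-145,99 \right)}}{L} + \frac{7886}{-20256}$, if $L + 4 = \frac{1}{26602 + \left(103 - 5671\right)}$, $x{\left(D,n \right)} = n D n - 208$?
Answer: $\frac{33643760096439}{94679920} \approx 3.5534 \cdot 10^{5}$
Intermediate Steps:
$x{\left(D,n \right)} = -208 + D n^{2}$ ($x{\left(D,n \right)} = D n n - 208 = D n^{2} - 208 = -208 + D n^{2}$)
$L = - \frac{84135}{21034}$ ($L = -4 + \frac{1}{26602 + \left(103 - 5671\right)} = -4 + \frac{1}{26602 - 5568} = -4 + \frac{1}{21034} = - \frac{84135}{21034} \approx -4.0$)
$\frac{x{\left(-145,99 \right)}}{L} + \frac{7886}{-20256} = \frac{-208 - 145 \cdot 99^{2}}{- \frac{84135}{21034}} + \frac{7886}{-20256} = \left(-208 - 1421145\right) \left(- \frac{21034}{84135}\right) + 7886 \left(- \frac{1}{20256}\right) = \left(-208 - 1421145\right) \left(- \frac{21034}{84135}\right) - \frac{3943}{10128} = \left(-1421353\right) \left(- \frac{21034}{84135}\right) - \frac{3943}{10128} = \frac{29896739002}{84135} - \frac{3943}{10128} = \frac{33643760096439}{94679920}$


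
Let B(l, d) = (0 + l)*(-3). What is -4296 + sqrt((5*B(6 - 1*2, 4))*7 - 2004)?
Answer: -4296 + 2*I*sqrt(606) ≈ -4296.0 + 49.234*I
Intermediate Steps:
B(l, d) = -3*l (B(l, d) = l*(-3) = -3*l)
-4296 + sqrt((5*B(6 - 1*2, 4))*7 - 2004) = -4296 + sqrt((5*(-3*(6 - 1*2)))*7 - 2004) = -4296 + sqrt((5*(-3*(6 - 2)))*7 - 2004) = -4296 + sqrt((5*(-3*4))*7 - 2004) = -4296 + sqrt((5*(-12))*7 - 2004) = -4296 + sqrt(-60*7 - 2004) = -4296 + sqrt(-420 - 2004) = -4296 + sqrt(-2424) = -4296 + 2*I*sqrt(606)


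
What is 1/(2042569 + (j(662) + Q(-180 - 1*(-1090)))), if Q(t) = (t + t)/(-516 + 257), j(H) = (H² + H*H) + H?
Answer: 37/108029343 ≈ 3.4250e-7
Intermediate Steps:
j(H) = H + 2*H² (j(H) = (H² + H²) + H = 2*H² + H = H + 2*H²)
Q(t) = -2*t/259 (Q(t) = (2*t)/(-259) = (2*t)*(-1/259) = -2*t/259)
1/(2042569 + (j(662) + Q(-180 - 1*(-1090)))) = 1/(2042569 + (662*(1 + 2*662) - 2*(-180 - 1*(-1090))/259)) = 1/(2042569 + (662*(1 + 1324) - 2*(-180 + 1090)/259)) = 1/(2042569 + (662*1325 - 2/259*910)) = 1/(2042569 + (877150 - 260/37)) = 1/(2042569 + 32454290/37) = 1/(108029343/37) = 37/108029343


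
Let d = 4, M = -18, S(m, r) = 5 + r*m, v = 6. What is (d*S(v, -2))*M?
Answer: 504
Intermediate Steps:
S(m, r) = 5 + m*r
(d*S(v, -2))*M = (4*(5 + 6*(-2)))*(-18) = (4*(5 - 12))*(-18) = (4*(-7))*(-18) = -28*(-18) = 504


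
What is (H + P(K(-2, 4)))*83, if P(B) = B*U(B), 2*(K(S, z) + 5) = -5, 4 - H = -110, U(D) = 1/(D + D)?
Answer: 19007/2 ≈ 9503.5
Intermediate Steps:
U(D) = 1/(2*D)
H = 114 (H = 4 - 1*(-110) = 4 + 110 = 114)
K(S, z) = -15/2 (K(S, z) = -5 + (½)*(-5) = -5 - 5/2 = -15/2)
P(B) = ½ (P(B) = B*(1/(2*B)) = ½)
(H + P(K(-2, 4)))*83 = (114 + ½)*83 = (229/2)*83 = 19007/2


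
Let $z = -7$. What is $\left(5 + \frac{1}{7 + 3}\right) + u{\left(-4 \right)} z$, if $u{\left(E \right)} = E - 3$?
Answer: $\frac{541}{10} \approx 54.1$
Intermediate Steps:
$u{\left(E \right)} = -3 + E$
$\left(5 + \frac{1}{7 + 3}\right) + u{\left(-4 \right)} z = \left(5 + \frac{1}{7 + 3}\right) + \left(-3 - 4\right) \left(-7\right) = \left(5 + \frac{1}{10}\right) - -49 = \left(5 + \frac{1}{10}\right) + 49 = \frac{51}{10} + 49 = \frac{541}{10}$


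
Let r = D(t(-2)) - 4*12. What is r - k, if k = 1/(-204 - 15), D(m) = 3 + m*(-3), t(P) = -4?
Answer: -7226/219 ≈ -32.995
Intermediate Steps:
D(m) = 3 - 3*m
r = -33 (r = (3 - 3*(-4)) - 4*12 = (3 + 12) - 48 = 15 - 48 = -33)
k = -1/219 (k = 1/(-219) = -1/219 ≈ -0.0045662)
r - k = -33 - 1*(-1/219) = -33 + 1/219 = -7226/219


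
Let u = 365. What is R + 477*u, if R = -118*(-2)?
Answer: 174341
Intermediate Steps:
R = 236
R + 477*u = 236 + 477*365 = 236 + 174105 = 174341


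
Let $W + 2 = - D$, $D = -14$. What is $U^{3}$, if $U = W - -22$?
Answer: $39304$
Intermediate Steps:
$W = 12$ ($W = -2 - -14 = -2 + 14 = 12$)
$U = 34$ ($U = 12 - -22 = 12 + 22 = 34$)
$U^{3} = 34^{3} = 39304$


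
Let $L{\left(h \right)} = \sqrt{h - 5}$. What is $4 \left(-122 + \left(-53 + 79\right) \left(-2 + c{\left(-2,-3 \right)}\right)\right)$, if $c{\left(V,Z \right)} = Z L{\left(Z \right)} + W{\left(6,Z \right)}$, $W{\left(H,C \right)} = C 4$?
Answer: $-1944 - 624 i \sqrt{2} \approx -1944.0 - 882.47 i$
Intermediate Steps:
$W{\left(H,C \right)} = 4 C$
$L{\left(h \right)} = \sqrt{-5 + h}$
$c{\left(V,Z \right)} = 4 Z + Z \sqrt{-5 + Z}$ ($c{\left(V,Z \right)} = Z \sqrt{-5 + Z} + 4 Z = 4 Z + Z \sqrt{-5 + Z}$)
$4 \left(-122 + \left(-53 + 79\right) \left(-2 + c{\left(-2,-3 \right)}\right)\right) = 4 \left(-122 + \left(-53 + 79\right) \left(-2 - 3 \left(4 + \sqrt{-5 - 3}\right)\right)\right) = 4 \left(-122 + 26 \left(-2 - 3 \left(4 + \sqrt{-8}\right)\right)\right) = 4 \left(-122 + 26 \left(-2 - 3 \left(4 + 2 i \sqrt{2}\right)\right)\right) = 4 \left(-122 + 26 \left(-2 - \left(12 + 6 i \sqrt{2}\right)\right)\right) = 4 \left(-122 + 26 \left(-14 - 6 i \sqrt{2}\right)\right) = 4 \left(-122 - \left(364 + 156 i \sqrt{2}\right)\right) = 4 \left(-486 - 156 i \sqrt{2}\right) = -1944 - 624 i \sqrt{2}$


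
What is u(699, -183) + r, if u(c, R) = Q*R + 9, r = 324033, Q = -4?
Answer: 324774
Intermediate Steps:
u(c, R) = 9 - 4*R (u(c, R) = -4*R + 9 = 9 - 4*R)
u(699, -183) + r = (9 - 4*(-183)) + 324033 = (9 + 732) + 324033 = 741 + 324033 = 324774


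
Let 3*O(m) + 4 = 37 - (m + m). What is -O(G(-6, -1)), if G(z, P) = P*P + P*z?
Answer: -19/3 ≈ -6.3333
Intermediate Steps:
G(z, P) = P² + P*z
O(m) = 11 - 2*m/3 (O(m) = -4/3 + (37 - (m + m))/3 = -4/3 + (37 - 2*m)/3 = -4/3 + (37/3 - 2*m/3) = 11 - 2*m/3)
-O(G(-6, -1)) = -(11 - (-2)*(-1 - 6)/3) = -(11 - (-2)*(-7)/3) = -(11 - ⅔*7) = -(11 - 14/3) = -1*19/3 = -19/3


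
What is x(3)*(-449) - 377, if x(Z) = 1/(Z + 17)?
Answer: -7989/20 ≈ -399.45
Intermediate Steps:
x(Z) = 1/(17 + Z)
x(3)*(-449) - 377 = -449/(17 + 3) - 377 = -449/20 - 377 = -7989/20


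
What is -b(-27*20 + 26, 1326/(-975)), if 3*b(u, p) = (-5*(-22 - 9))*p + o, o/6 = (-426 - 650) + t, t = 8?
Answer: 33094/15 ≈ 2206.3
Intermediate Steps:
o = -6408 (o = 6*((-426 - 650) + 8) = 6*(-1076 + 8) = 6*(-1068) = -6408)
b(u, p) = -2136 + 155*p/3 (b(u, p) = ((-5*(-22 - 9))*p - 6408)/3 = ((-5*(-31))*p - 6408)/3 = (155*p - 6408)/3 = (-6408 + 155*p)/3 = -2136 + 155*p/3)
-b(-27*20 + 26, 1326/(-975)) = -(-2136 + 155*(1326/(-975))/3) = -(-2136 + 155*(1326*(-1/975))/3) = -(-2136 + (155/3)*(-34/25)) = -(-2136 - 1054/15) = -1*(-33094/15) = 33094/15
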